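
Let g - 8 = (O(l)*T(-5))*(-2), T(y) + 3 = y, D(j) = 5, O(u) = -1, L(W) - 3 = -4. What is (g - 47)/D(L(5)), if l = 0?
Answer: -11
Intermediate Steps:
L(W) = -1 (L(W) = 3 - 4 = -1)
T(y) = -3 + y
g = -8 (g = 8 - (-3 - 5)*(-2) = 8 - 1*(-8)*(-2) = 8 + 8*(-2) = 8 - 16 = -8)
(g - 47)/D(L(5)) = (-8 - 47)/5 = -55*⅕ = -11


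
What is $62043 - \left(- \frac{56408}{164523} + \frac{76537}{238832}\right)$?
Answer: $\frac{2437878636727453}{39293357136} \approx 62043.0$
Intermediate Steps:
$62043 - \left(- \frac{56408}{164523} + \frac{76537}{238832}\right) = 62043 - - \frac{879938605}{39293357136} = 62043 + \left(\frac{56408}{164523} - \frac{76537}{238832}\right) = 62043 + \frac{879938605}{39293357136} = \frac{2437878636727453}{39293357136}$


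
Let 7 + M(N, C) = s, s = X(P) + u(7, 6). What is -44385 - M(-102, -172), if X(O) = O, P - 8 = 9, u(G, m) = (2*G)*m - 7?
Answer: -44472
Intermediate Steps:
u(G, m) = -7 + 2*G*m (u(G, m) = 2*G*m - 7 = -7 + 2*G*m)
P = 17 (P = 8 + 9 = 17)
s = 94 (s = 17 + (-7 + 2*7*6) = 17 + (-7 + 84) = 17 + 77 = 94)
M(N, C) = 87 (M(N, C) = -7 + 94 = 87)
-44385 - M(-102, -172) = -44385 - 1*87 = -44385 - 87 = -44472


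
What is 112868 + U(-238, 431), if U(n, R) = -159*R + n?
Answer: 44101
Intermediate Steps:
U(n, R) = n - 159*R
112868 + U(-238, 431) = 112868 + (-238 - 159*431) = 112868 + (-238 - 68529) = 112868 - 68767 = 44101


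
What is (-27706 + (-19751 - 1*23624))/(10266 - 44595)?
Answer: 71081/34329 ≈ 2.0706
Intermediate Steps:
(-27706 + (-19751 - 1*23624))/(10266 - 44595) = (-27706 + (-19751 - 23624))/(-34329) = (-27706 - 43375)*(-1/34329) = -71081*(-1/34329) = 71081/34329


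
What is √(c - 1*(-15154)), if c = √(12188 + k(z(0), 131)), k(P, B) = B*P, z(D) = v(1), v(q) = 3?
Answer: √(15154 + √12581) ≈ 123.56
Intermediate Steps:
z(D) = 3
c = √12581 (c = √(12188 + 131*3) = √(12188 + 393) = √12581 ≈ 112.17)
√(c - 1*(-15154)) = √(√12581 - 1*(-15154)) = √(√12581 + 15154) = √(15154 + √12581)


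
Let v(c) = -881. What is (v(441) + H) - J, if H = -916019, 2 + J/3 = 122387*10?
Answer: -4588504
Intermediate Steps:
J = 3671604 (J = -6 + 3*(122387*10) = -6 + 3*1223870 = -6 + 3671610 = 3671604)
(v(441) + H) - J = (-881 - 916019) - 1*3671604 = -916900 - 3671604 = -4588504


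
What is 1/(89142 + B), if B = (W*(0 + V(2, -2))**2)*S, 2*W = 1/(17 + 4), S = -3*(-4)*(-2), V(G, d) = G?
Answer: 7/623978 ≈ 1.1218e-5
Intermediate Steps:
S = -24 (S = 12*(-2) = -24)
W = 1/42 (W = 1/(2*(17 + 4)) = (1/2)/21 = (1/2)*(1/21) = 1/42 ≈ 0.023810)
B = -16/7 (B = ((0 + 2)**2/42)*(-24) = ((1/42)*2**2)*(-24) = ((1/42)*4)*(-24) = (2/21)*(-24) = -16/7 ≈ -2.2857)
1/(89142 + B) = 1/(89142 - 16/7) = 1/(623978/7) = 7/623978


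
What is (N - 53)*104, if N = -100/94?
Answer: -264264/47 ≈ -5622.6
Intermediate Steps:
N = -50/47 (N = -100*1/94 = -50/47 ≈ -1.0638)
(N - 53)*104 = (-50/47 - 53)*104 = -2541/47*104 = -264264/47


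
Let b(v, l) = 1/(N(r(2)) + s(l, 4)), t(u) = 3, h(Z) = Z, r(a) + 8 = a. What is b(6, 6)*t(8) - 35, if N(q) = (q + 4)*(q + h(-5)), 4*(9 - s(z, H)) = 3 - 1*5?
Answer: -733/21 ≈ -34.905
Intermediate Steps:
r(a) = -8 + a
s(z, H) = 19/2 (s(z, H) = 9 - (3 - 1*5)/4 = 9 - (3 - 5)/4 = 9 - ¼*(-2) = 9 + ½ = 19/2)
N(q) = (-5 + q)*(4 + q) (N(q) = (q + 4)*(q - 5) = (4 + q)*(-5 + q) = (-5 + q)*(4 + q))
b(v, l) = 2/63 (b(v, l) = 1/((-20 + (-8 + 2)² - (-8 + 2)) + 19/2) = 1/((-20 + (-6)² - 1*(-6)) + 19/2) = 1/((-20 + 36 + 6) + 19/2) = 1/(22 + 19/2) = 1/(63/2) = 2/63)
b(6, 6)*t(8) - 35 = (2/63)*3 - 35 = 2/21 - 35 = -733/21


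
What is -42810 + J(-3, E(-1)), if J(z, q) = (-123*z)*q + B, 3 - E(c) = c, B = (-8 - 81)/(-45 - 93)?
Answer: -5704003/138 ≈ -41333.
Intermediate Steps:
B = 89/138 (B = -89/(-138) = -89*(-1/138) = 89/138 ≈ 0.64493)
E(c) = 3 - c
J(z, q) = 89/138 - 123*q*z (J(z, q) = (-123*z)*q + 89/138 = -123*q*z + 89/138 = 89/138 - 123*q*z)
-42810 + J(-3, E(-1)) = -42810 + (89/138 - 123*(3 - 1*(-1))*(-3)) = -42810 + (89/138 - 123*(3 + 1)*(-3)) = -42810 + (89/138 - 123*4*(-3)) = -42810 + (89/138 + 1476) = -42810 + 203777/138 = -5704003/138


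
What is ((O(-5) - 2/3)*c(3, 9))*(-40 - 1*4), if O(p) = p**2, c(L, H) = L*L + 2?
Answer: -35332/3 ≈ -11777.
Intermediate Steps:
c(L, H) = 2 + L**2 (c(L, H) = L**2 + 2 = 2 + L**2)
((O(-5) - 2/3)*c(3, 9))*(-40 - 1*4) = (((-5)**2 - 2/3)*(2 + 3**2))*(-40 - 1*4) = ((25 + (1/3)*(-2))*(2 + 9))*(-40 - 4) = ((25 - 2/3)*11)*(-44) = ((73/3)*11)*(-44) = (803/3)*(-44) = -35332/3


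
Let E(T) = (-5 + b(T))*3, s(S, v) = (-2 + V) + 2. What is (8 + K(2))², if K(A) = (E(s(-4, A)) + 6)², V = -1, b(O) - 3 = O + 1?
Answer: 64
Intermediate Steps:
b(O) = 4 + O (b(O) = 3 + (O + 1) = 3 + (1 + O) = 4 + O)
s(S, v) = -1 (s(S, v) = (-2 - 1) + 2 = -3 + 2 = -1)
E(T) = -3 + 3*T (E(T) = (-5 + (4 + T))*3 = (-1 + T)*3 = -3 + 3*T)
K(A) = 0 (K(A) = ((-3 + 3*(-1)) + 6)² = ((-3 - 3) + 6)² = (-6 + 6)² = 0² = 0)
(8 + K(2))² = (8 + 0)² = 8² = 64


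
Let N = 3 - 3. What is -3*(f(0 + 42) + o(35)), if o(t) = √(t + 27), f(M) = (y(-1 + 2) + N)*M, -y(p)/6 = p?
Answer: 756 - 3*√62 ≈ 732.38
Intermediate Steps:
y(p) = -6*p
N = 0
f(M) = -6*M (f(M) = (-6*(-1 + 2) + 0)*M = (-6*1 + 0)*M = (-6 + 0)*M = -6*M)
o(t) = √(27 + t)
-3*(f(0 + 42) + o(35)) = -3*(-6*(0 + 42) + √(27 + 35)) = -3*(-6*42 + √62) = -3*(-252 + √62) = 756 - 3*√62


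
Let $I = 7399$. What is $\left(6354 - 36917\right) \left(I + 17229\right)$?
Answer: $-752705564$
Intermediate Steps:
$\left(6354 - 36917\right) \left(I + 17229\right) = \left(6354 - 36917\right) \left(7399 + 17229\right) = \left(-30563\right) 24628 = -752705564$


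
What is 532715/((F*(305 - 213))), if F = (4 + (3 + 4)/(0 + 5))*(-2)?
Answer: -2663575/4968 ≈ -536.15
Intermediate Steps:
F = -54/5 (F = (4 + 7/5)*(-2) = (27/5)*(-2) = -54/5 ≈ -10.800)
532715/((F*(305 - 213))) = 532715/((-54*(305 - 213)/5)) = 532715/((-54/5*92)) = 532715/(-4968/5) = 532715*(-5/4968) = -2663575/4968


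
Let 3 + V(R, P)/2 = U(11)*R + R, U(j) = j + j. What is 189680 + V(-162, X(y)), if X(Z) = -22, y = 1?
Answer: 182222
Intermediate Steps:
U(j) = 2*j
V(R, P) = -6 + 46*R (V(R, P) = -6 + 2*((2*11)*R + R) = -6 + 2*(22*R + R) = -6 + 2*(23*R) = -6 + 46*R)
189680 + V(-162, X(y)) = 189680 + (-6 + 46*(-162)) = 189680 + (-6 - 7452) = 189680 - 7458 = 182222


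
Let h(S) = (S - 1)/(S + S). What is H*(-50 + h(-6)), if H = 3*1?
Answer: -593/4 ≈ -148.25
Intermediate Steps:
H = 3
h(S) = (-1 + S)/(2*S) (h(S) = (-1 + S)/((2*S)) = (-1 + S)*(1/(2*S)) = (-1 + S)/(2*S))
H*(-50 + h(-6)) = 3*(-50 + (½)*(-1 - 6)/(-6)) = 3*(-50 + (½)*(-⅙)*(-7)) = 3*(-50 + 7/12) = 3*(-593/12) = -593/4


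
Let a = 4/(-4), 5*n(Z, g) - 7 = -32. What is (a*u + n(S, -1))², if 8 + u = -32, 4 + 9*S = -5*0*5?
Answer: 1225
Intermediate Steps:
S = -4/9 (S = -4/9 + (-5*0*5)/9 = -4/9 + (0*5)/9 = -4/9 + (⅑)*0 = -4/9 + 0 = -4/9 ≈ -0.44444)
n(Z, g) = -5 (n(Z, g) = 7/5 + (⅕)*(-32) = 7/5 - 32/5 = -5)
a = -1 (a = 4*(-¼) = -1)
u = -40 (u = -8 - 32 = -40)
(a*u + n(S, -1))² = (-1*(-40) - 5)² = (40 - 5)² = 35² = 1225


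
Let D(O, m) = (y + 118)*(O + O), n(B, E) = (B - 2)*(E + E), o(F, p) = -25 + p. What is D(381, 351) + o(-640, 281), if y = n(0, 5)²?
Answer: 394972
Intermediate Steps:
n(B, E) = 2*E*(-2 + B) (n(B, E) = (-2 + B)*(2*E) = 2*E*(-2 + B))
y = 400 (y = (2*5*(-2 + 0))² = (2*5*(-2))² = (-20)² = 400)
D(O, m) = 1036*O (D(O, m) = (400 + 118)*(O + O) = 518*(2*O) = 1036*O)
D(381, 351) + o(-640, 281) = 1036*381 + (-25 + 281) = 394716 + 256 = 394972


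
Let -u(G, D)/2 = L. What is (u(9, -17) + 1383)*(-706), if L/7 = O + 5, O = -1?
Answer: -936862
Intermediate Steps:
L = 28 (L = 7*(-1 + 5) = 7*4 = 28)
u(G, D) = -56 (u(G, D) = -2*28 = -56)
(u(9, -17) + 1383)*(-706) = (-56 + 1383)*(-706) = 1327*(-706) = -936862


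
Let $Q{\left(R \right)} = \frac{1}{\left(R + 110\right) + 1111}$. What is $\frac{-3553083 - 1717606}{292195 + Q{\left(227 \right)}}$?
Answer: $- \frac{7631957672}{423098361} \approx -18.038$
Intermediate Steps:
$Q{\left(R \right)} = \frac{1}{1221 + R}$ ($Q{\left(R \right)} = \frac{1}{\left(110 + R\right) + 1111} = \frac{1}{1221 + R}$)
$\frac{-3553083 - 1717606}{292195 + Q{\left(227 \right)}} = \frac{-3553083 - 1717606}{292195 + \frac{1}{1221 + 227}} = - \frac{5270689}{292195 + \frac{1}{1448}} = - \frac{5270689}{\frac{423098361}{1448}} = \left(-5270689\right) \frac{1448}{423098361} = - \frac{7631957672}{423098361}$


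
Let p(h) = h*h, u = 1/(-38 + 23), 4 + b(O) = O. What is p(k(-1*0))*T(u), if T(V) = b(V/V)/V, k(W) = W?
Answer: 0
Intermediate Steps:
b(O) = -4 + O
u = -1/15 (u = 1/(-15) = -1/15 ≈ -0.066667)
T(V) = -3/V (T(V) = (-4 + V/V)/V = (-4 + 1)/V = -3/V)
p(h) = h²
p(k(-1*0))*T(u) = (-1*0)²*(-3/(-1/15)) = 0²*(-3*(-15)) = 0*45 = 0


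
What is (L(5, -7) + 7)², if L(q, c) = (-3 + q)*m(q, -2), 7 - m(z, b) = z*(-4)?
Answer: 3721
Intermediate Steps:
m(z, b) = 7 + 4*z (m(z, b) = 7 - z*(-4) = 7 - (-4)*z = 7 + 4*z)
L(q, c) = (-3 + q)*(7 + 4*q)
(L(5, -7) + 7)² = ((-3 + 5)*(7 + 4*5) + 7)² = (2*(7 + 20) + 7)² = (2*27 + 7)² = (54 + 7)² = 61² = 3721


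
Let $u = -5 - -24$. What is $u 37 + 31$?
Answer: $734$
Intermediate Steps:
$u = 19$ ($u = -5 + 24 = 19$)
$u 37 + 31 = 19 \cdot 37 + 31 = 703 + 31 = 734$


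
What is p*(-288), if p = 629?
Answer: -181152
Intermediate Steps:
p*(-288) = 629*(-288) = -181152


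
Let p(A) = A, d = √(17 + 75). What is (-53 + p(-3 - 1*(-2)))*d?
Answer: -108*√23 ≈ -517.95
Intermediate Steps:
d = 2*√23 (d = √92 = 2*√23 ≈ 9.5917)
(-53 + p(-3 - 1*(-2)))*d = (-53 + (-3 - 1*(-2)))*(2*√23) = (-53 + (-3 + 2))*(2*√23) = (-53 - 1)*(2*√23) = -108*√23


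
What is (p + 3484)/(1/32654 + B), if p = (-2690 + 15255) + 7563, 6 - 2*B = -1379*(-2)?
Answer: -771026248/44931903 ≈ -17.160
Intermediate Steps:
B = -1376 (B = 3 - (-1379)*(-2)/2 = 3 - ½*2758 = 3 - 1379 = -1376)
p = 20128 (p = 12565 + 7563 = 20128)
(p + 3484)/(1/32654 + B) = (20128 + 3484)/(1/32654 - 1376) = 23612/(1/32654 - 1376) = 23612/(-44931903/32654) = 23612*(-32654/44931903) = -771026248/44931903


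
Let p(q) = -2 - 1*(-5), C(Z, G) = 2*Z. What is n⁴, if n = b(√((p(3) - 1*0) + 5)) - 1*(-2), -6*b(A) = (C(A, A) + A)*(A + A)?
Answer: 1296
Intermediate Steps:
p(q) = 3 (p(q) = -2 + 5 = 3)
b(A) = -A² (b(A) = -(2*A + A)*(A + A)/6 = -3*A*2*A/6 = -A²)
n = -6 (n = -(√((3 - 1*0) + 5))² - 1*(-2) = -(√((3 + 0) + 5))² + 2 = -(√(3 + 5))² + 2 = -(√8)² + 2 = -(2*√2)² + 2 = -1*8 + 2 = -8 + 2 = -6)
n⁴ = (-6)⁴ = 1296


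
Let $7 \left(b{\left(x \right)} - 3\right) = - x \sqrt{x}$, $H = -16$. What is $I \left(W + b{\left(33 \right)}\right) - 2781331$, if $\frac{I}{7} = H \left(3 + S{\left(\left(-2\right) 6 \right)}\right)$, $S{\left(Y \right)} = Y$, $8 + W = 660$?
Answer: $-2121091 - 4752 \sqrt{33} \approx -2.1484 \cdot 10^{6}$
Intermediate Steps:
$W = 652$ ($W = -8 + 660 = 652$)
$b{\left(x \right)} = 3 - \frac{x^{\frac{3}{2}}}{7}$ ($b{\left(x \right)} = 3 + \frac{- x \sqrt{x}}{7} = 3 + \frac{\left(-1\right) x^{\frac{3}{2}}}{7} = 3 - \frac{x^{\frac{3}{2}}}{7}$)
$I = 1008$ ($I = 7 \left(- 16 \left(3 - 12\right)\right) = 7 \left(\left(-16\right) \left(-9\right)\right) = 7 \cdot 144 = 1008$)
$I \left(W + b{\left(33 \right)}\right) - 2781331 = 1008 \left(652 + \left(3 - \frac{33^{\frac{3}{2}}}{7}\right)\right) - 2781331 = 1008 \left(652 + \left(3 - \frac{33 \sqrt{33}}{7}\right)\right) - 2781331 = 1008 \left(655 - \frac{33 \sqrt{33}}{7}\right) - 2781331 = \left(660240 - 4752 \sqrt{33}\right) - 2781331 = -2121091 - 4752 \sqrt{33}$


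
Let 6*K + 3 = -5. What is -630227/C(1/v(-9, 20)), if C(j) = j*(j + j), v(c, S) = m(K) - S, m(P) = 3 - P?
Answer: -1392171443/18 ≈ -7.7343e+7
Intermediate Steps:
K = -4/3 (K = -½ + (⅙)*(-5) = -½ - ⅚ = -4/3 ≈ -1.3333)
v(c, S) = 13/3 - S (v(c, S) = (3 - 1*(-4/3)) - S = (3 + 4/3) - S = 13/3 - S)
C(j) = 2*j² (C(j) = j*(2*j) = 2*j²)
-630227/C(1/v(-9, 20)) = -630227*(13/3 - 1*20)²/2 = -630227*(13/3 - 20)²/2 = -630227/(2*(1/(-47/3))²) = -630227/(2*(-3/47)²) = -630227/(2*(9/2209)) = -630227/18/2209 = -630227*2209/18 = -1392171443/18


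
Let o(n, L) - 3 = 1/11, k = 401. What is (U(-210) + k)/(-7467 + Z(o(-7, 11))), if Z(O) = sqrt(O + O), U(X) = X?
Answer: -15688167/613316911 - 382*sqrt(187)/613316911 ≈ -0.025588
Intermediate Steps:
o(n, L) = 34/11 (o(n, L) = 3 + 1/11 = 34/11)
Z(O) = sqrt(2)*sqrt(O) (Z(O) = sqrt(2*O) = sqrt(2)*sqrt(O))
(U(-210) + k)/(-7467 + Z(o(-7, 11))) = (-210 + 401)/(-7467 + sqrt(2)*sqrt(34/11)) = 191/(-7467 + sqrt(2)*(sqrt(374)/11)) = 191/(-7467 + 2*sqrt(187)/11)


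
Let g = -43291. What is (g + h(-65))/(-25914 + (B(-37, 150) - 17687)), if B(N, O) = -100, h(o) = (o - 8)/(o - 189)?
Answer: 10995841/11100054 ≈ 0.99061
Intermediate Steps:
h(o) = (-8 + o)/(-189 + o)
(g + h(-65))/(-25914 + (B(-37, 150) - 17687)) = (-43291 + (-8 - 65)/(-189 - 65))/(-25914 + (-100 - 17687)) = (-43291 - 73/(-254))/(-25914 - 17787) = (-43291 - 1/254*(-73))/(-43701) = (-43291 + 73/254)*(-1/43701) = -10995841/254*(-1/43701) = 10995841/11100054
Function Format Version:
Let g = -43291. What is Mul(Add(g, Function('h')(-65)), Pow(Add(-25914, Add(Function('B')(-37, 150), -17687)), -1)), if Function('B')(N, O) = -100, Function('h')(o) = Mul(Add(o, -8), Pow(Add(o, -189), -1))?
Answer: Rational(10995841, 11100054) ≈ 0.99061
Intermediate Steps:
Function('h')(o) = Mul(Pow(Add(-189, o), -1), Add(-8, o)) (Function('h')(o) = Mul(Add(-8, o), Pow(Add(-189, o), -1)) = Mul(Pow(Add(-189, o), -1), Add(-8, o)))
Mul(Add(g, Function('h')(-65)), Pow(Add(-25914, Add(Function('B')(-37, 150), -17687)), -1)) = Mul(Add(-43291, Mul(Pow(Add(-189, -65), -1), Add(-8, -65))), Pow(Add(-25914, Add(-100, -17687)), -1)) = Mul(Add(-43291, Mul(Pow(-254, -1), -73)), Pow(Add(-25914, -17787), -1)) = Mul(Add(-43291, Mul(Rational(-1, 254), -73)), Pow(-43701, -1)) = Mul(Add(-43291, Rational(73, 254)), Rational(-1, 43701)) = Mul(Rational(-10995841, 254), Rational(-1, 43701)) = Rational(10995841, 11100054)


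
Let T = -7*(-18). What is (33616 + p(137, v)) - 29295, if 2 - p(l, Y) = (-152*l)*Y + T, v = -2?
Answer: -37451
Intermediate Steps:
T = 126
p(l, Y) = -124 + 152*Y*l (p(l, Y) = 2 - ((-152*l)*Y + 126) = 2 - (-152*Y*l + 126) = 2 - (126 - 152*Y*l) = 2 + (-126 + 152*Y*l) = -124 + 152*Y*l)
(33616 + p(137, v)) - 29295 = (33616 + (-124 + 152*(-2)*137)) - 29295 = (33616 + (-124 - 41648)) - 29295 = (33616 - 41772) - 29295 = -8156 - 29295 = -37451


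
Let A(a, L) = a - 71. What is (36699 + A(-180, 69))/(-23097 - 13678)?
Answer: -36448/36775 ≈ -0.99111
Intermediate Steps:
A(a, L) = -71 + a
(36699 + A(-180, 69))/(-23097 - 13678) = (36699 + (-71 - 180))/(-23097 - 13678) = (36699 - 251)/(-36775) = 36448*(-1/36775) = -36448/36775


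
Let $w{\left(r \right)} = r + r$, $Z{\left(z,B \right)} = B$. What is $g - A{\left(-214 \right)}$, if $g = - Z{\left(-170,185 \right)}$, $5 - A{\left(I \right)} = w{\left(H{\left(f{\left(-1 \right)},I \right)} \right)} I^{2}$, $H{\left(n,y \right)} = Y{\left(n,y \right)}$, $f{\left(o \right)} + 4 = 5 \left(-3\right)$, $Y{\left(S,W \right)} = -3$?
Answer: $-274966$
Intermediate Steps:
$f{\left(o \right)} = -19$ ($f{\left(o \right)} = -4 + 5 \left(-3\right) = -4 - 15 = -19$)
$H{\left(n,y \right)} = -3$
$w{\left(r \right)} = 2 r$
$A{\left(I \right)} = 5 + 6 I^{2}$ ($A{\left(I \right)} = 5 - 2 \left(-3\right) I^{2} = 5 - - 6 I^{2} = 5 + 6 I^{2}$)
$g = -185$ ($g = \left(-1\right) 185 = -185$)
$g - A{\left(-214 \right)} = -185 - \left(5 + 6 \left(-214\right)^{2}\right) = -185 - \left(5 + 6 \cdot 45796\right) = -185 - \left(5 + 274776\right) = -185 - 274781 = -274966$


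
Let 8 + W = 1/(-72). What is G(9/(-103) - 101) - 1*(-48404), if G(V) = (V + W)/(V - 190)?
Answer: 104490717511/2158704 ≈ 48404.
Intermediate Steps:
W = -577/72 (W = -8 + 1/(-72) = -8 - 1/72 = -577/72 ≈ -8.0139)
G(V) = (-577/72 + V)/(-190 + V) (G(V) = (V - 577/72)/(V - 190) = (-577/72 + V)/(-190 + V))
G(9/(-103) - 101) - 1*(-48404) = (-577/72 + (9/(-103) - 101))/(-190 + (9/(-103) - 101)) - 1*(-48404) = (-577/72 + (9*(-1/103) - 101))/(-190 + (9*(-1/103) - 101)) + 48404 = (-577/72 + (-9/103 - 101))/(-190 + (-9/103 - 101)) + 48404 = (-577/72 - 10412/103)/(-190 - 10412/103) + 48404 = -809095/7416/(-29982/103) + 48404 = -103/29982*(-809095/7416) + 48404 = 809095/2158704 + 48404 = 104490717511/2158704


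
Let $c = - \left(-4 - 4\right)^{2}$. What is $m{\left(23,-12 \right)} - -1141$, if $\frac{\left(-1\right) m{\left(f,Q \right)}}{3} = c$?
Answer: $1333$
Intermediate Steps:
$c = -64$ ($c = - \left(-8\right)^{2} = \left(-1\right) 64 = -64$)
$m{\left(f,Q \right)} = 192$ ($m{\left(f,Q \right)} = \left(-3\right) \left(-64\right) = 192$)
$m{\left(23,-12 \right)} - -1141 = 192 - -1141 = 192 + 1141 = 1333$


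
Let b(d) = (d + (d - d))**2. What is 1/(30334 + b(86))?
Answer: 1/37730 ≈ 2.6504e-5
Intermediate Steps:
b(d) = d**2 (b(d) = (d + 0)**2 = d**2)
1/(30334 + b(86)) = 1/(30334 + 86**2) = 1/(30334 + 7396) = 1/37730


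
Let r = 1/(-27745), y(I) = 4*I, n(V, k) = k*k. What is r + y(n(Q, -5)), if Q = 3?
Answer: 2774499/27745 ≈ 100.00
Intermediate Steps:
n(V, k) = k**2
r = -1/27745 ≈ -3.6043e-5
r + y(n(Q, -5)) = -1/27745 + 4*(-5)**2 = -1/27745 + 4*25 = -1/27745 + 100 = 2774499/27745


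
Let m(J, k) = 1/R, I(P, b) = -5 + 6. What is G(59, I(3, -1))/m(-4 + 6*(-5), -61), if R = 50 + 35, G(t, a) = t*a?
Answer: 5015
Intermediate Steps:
I(P, b) = 1
G(t, a) = a*t
R = 85
m(J, k) = 1/85
G(59, I(3, -1))/m(-4 + 6*(-5), -61) = (1*59)/(1/85) = 59*85 = 5015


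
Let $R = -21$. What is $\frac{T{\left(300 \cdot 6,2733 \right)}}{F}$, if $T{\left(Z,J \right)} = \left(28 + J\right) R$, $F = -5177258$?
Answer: $\frac{57981}{5177258} \approx 0.011199$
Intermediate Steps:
$T{\left(Z,J \right)} = -588 - 21 J$ ($T{\left(Z,J \right)} = \left(28 + J\right) \left(-21\right) = -588 - 21 J$)
$\frac{T{\left(300 \cdot 6,2733 \right)}}{F} = \frac{-588 - 57393}{-5177258} = \left(-588 - 57393\right) \left(- \frac{1}{5177258}\right) = \left(-57981\right) \left(- \frac{1}{5177258}\right) = \frac{57981}{5177258}$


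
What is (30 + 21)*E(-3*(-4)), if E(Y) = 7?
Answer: 357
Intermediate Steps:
(30 + 21)*E(-3*(-4)) = (30 + 21)*7 = 51*7 = 357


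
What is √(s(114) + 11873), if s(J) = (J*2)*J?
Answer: √37865 ≈ 194.59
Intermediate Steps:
s(J) = 2*J² (s(J) = (2*J)*J = 2*J²)
√(s(114) + 11873) = √(2*114² + 11873) = √(2*12996 + 11873) = √(25992 + 11873) = √37865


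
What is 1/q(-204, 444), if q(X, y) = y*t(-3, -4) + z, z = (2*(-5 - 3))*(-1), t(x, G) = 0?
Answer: 1/16 ≈ 0.062500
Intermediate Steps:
z = 16 (z = (2*(-8))*(-1) = -16*(-1) = 16)
q(X, y) = 16 (q(X, y) = y*0 + 16 = 0 + 16 = 16)
1/q(-204, 444) = 1/16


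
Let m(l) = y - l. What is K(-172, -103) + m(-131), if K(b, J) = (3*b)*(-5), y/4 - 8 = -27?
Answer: 2635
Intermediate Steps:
y = -76 (y = 32 + 4*(-27) = 32 - 108 = -76)
K(b, J) = -15*b
m(l) = -76 - l
K(-172, -103) + m(-131) = -15*(-172) + (-76 - 1*(-131)) = 2580 + (-76 + 131) = 2580 + 55 = 2635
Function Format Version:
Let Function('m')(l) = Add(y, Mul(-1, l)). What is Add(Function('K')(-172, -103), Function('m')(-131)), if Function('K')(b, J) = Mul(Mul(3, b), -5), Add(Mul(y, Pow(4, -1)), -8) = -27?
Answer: 2635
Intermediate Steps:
y = -76 (y = Add(32, Mul(4, -27)) = Add(32, -108) = -76)
Function('K')(b, J) = Mul(-15, b)
Function('m')(l) = Add(-76, Mul(-1, l))
Add(Function('K')(-172, -103), Function('m')(-131)) = Add(Mul(-15, -172), Add(-76, Mul(-1, -131))) = Add(2580, Add(-76, 131)) = Add(2580, 55) = 2635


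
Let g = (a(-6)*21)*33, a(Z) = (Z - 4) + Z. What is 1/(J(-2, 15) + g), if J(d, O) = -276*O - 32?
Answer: -1/15260 ≈ -6.5531e-5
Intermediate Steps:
J(d, O) = -32 - 276*O
a(Z) = -4 + 2*Z (a(Z) = (-4 + Z) + Z = -4 + 2*Z)
g = -11088 (g = ((-4 + 2*(-6))*21)*33 = ((-4 - 12)*21)*33 = -16*21*33 = -336*33 = -11088)
1/(J(-2, 15) + g) = 1/((-32 - 276*15) - 11088) = 1/((-32 - 4140) - 11088) = 1/(-4172 - 11088) = 1/(-15260) = -1/15260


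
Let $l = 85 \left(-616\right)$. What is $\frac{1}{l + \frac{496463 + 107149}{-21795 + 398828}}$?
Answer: $- \frac{377033}{19740844268} \approx -1.9099 \cdot 10^{-5}$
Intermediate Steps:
$l = -52360$
$\frac{1}{l + \frac{496463 + 107149}{-21795 + 398828}} = \frac{1}{-52360 + \frac{496463 + 107149}{-21795 + 398828}} = \frac{1}{-52360 + \frac{603612}{377033}} = \frac{1}{- \frac{19740844268}{377033}} = - \frac{377033}{19740844268}$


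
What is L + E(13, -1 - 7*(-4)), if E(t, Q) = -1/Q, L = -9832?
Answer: -265465/27 ≈ -9832.0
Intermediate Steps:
L + E(13, -1 - 7*(-4)) = -9832 - 1/(-1 - 7*(-4)) = -9832 - 1/(-1 + 28) = -9832 - 1/27 = -265465/27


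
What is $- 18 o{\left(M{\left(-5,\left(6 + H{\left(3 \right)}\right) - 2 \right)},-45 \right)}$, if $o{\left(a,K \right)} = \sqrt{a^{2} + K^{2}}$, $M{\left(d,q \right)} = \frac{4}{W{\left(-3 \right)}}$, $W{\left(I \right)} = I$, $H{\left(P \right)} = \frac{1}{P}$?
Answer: $- 6 \sqrt{18241} \approx -810.36$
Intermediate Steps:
$M{\left(d,q \right)} = - \frac{4}{3}$ ($M{\left(d,q \right)} = \frac{4}{-3} = 4 \left(- \frac{1}{3}\right) = - \frac{4}{3}$)
$o{\left(a,K \right)} = \sqrt{K^{2} + a^{2}}$
$- 18 o{\left(M{\left(-5,\left(6 + H{\left(3 \right)}\right) - 2 \right)},-45 \right)} = - 18 \sqrt{\left(-45\right)^{2} + \left(- \frac{4}{3}\right)^{2}} = - 18 \sqrt{2025 + \frac{16}{9}} = - 18 \sqrt{\frac{18241}{9}} = - 18 \frac{\sqrt{18241}}{3} = - 6 \sqrt{18241}$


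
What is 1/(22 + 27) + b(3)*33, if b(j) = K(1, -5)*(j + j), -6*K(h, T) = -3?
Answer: 4852/49 ≈ 99.020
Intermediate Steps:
K(h, T) = 1/2 (K(h, T) = -1/6*(-3) = 1/2)
b(j) = j (b(j) = (j + j)/2 = (2*j)/2 = j)
1/(22 + 27) + b(3)*33 = 1/(22 + 27) + 3*33 = 1/49 + 99 = 4852/49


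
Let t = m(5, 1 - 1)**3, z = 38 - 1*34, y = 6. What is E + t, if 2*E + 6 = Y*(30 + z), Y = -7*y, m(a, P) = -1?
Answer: -718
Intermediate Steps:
Y = -42 (Y = -7*6 = -42)
z = 4 (z = 38 - 34 = 4)
E = -717 (E = -3 + (-42*(30 + 4))/2 = -3 + (-42*34)/2 = -3 + (1/2)*(-1428) = -3 - 714 = -717)
t = -1 (t = (-1)**3 = -1)
E + t = -717 - 1 = -718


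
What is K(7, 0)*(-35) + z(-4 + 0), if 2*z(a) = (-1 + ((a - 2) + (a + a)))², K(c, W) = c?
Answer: -265/2 ≈ -132.50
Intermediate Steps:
z(a) = (-3 + 3*a)²/2 (z(a) = (-1 + ((a - 2) + (a + a)))²/2 = (-1 + ((-2 + a) + 2*a))²/2 = (-1 + (-2 + 3*a))²/2 = (-3 + 3*a)²/2)
K(7, 0)*(-35) + z(-4 + 0) = 7*(-35) + 9*(-1 + (-4 + 0))²/2 = -245 + 9*(-1 - 4)²/2 = -245 + (9/2)*(-5)² = -245 + (9/2)*25 = -245 + 225/2 = -265/2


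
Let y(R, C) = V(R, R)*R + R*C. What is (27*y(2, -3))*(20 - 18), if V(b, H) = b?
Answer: -108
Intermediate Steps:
y(R, C) = R**2 + C*R (y(R, C) = R*R + R*C = R**2 + C*R)
(27*y(2, -3))*(20 - 18) = (27*(2*(-3 + 2)))*(20 - 18) = (27*(2*(-1)))*2 = (27*(-2))*2 = -54*2 = -108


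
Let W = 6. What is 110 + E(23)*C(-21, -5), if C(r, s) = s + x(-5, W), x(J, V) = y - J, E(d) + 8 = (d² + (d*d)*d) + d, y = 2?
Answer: 25532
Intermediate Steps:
E(d) = -8 + d + d² + d³ (E(d) = -8 + ((d² + (d*d)*d) + d) = -8 + ((d² + d²*d) + d) = -8 + ((d² + d³) + d) = -8 + (d + d² + d³) = -8 + d + d² + d³)
x(J, V) = 2 - J
C(r, s) = 7 + s (C(r, s) = s + (2 - 1*(-5)) = s + (2 + 5) = s + 7 = 7 + s)
110 + E(23)*C(-21, -5) = 110 + (-8 + 23 + 23² + 23³)*(7 - 5) = 110 + (-8 + 23 + 529 + 12167)*2 = 110 + 12711*2 = 110 + 25422 = 25532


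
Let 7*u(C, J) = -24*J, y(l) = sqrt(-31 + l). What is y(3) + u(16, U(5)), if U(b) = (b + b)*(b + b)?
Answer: -2400/7 + 2*I*sqrt(7) ≈ -342.86 + 5.2915*I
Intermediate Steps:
U(b) = 4*b**2 (U(b) = (2*b)*(2*b) = 4*b**2)
u(C, J) = -24*J/7 (u(C, J) = (-24*J)/7 = -24*J/7)
y(3) + u(16, U(5)) = sqrt(-31 + 3) - 96*5**2/7 = sqrt(-28) - 96*25/7 = 2*I*sqrt(7) - 24/7*100 = 2*I*sqrt(7) - 2400/7 = -2400/7 + 2*I*sqrt(7)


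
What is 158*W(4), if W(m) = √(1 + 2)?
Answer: 158*√3 ≈ 273.66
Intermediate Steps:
W(m) = √3
158*W(4) = 158*√3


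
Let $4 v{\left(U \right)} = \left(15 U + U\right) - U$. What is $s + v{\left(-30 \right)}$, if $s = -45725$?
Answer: $- \frac{91675}{2} \approx -45838.0$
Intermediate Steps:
$v{\left(U \right)} = \frac{15 U}{4}$ ($v{\left(U \right)} = \frac{\left(15 U + U\right) - U}{4} = \frac{16 U - U}{4} = \frac{15 U}{4}$)
$s + v{\left(-30 \right)} = -45725 + \frac{15}{4} \left(-30\right) = -45725 - \frac{225}{2} = - \frac{91675}{2}$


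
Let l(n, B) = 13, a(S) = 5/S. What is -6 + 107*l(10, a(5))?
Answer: 1385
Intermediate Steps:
-6 + 107*l(10, a(5)) = -6 + 107*13 = -6 + 1391 = 1385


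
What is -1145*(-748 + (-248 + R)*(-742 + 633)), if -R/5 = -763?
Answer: 446035895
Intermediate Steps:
R = 3815 (R = -5*(-763) = 3815)
-1145*(-748 + (-248 + R)*(-742 + 633)) = -1145*(-748 + (-248 + 3815)*(-742 + 633)) = -1145*(-748 + 3567*(-109)) = -1145*(-748 - 388803) = -1145*(-389551) = 446035895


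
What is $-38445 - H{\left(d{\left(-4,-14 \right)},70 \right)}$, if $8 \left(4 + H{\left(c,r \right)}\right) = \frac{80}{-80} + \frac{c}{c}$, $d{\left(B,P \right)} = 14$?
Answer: $-38441$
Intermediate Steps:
$H{\left(c,r \right)} = -4$ ($H{\left(c,r \right)} = -4 + \frac{\frac{80}{-80} + \frac{c}{c}}{8} = -4 + \frac{80 \left(- \frac{1}{80}\right) + 1}{8} = -4 + \frac{-1 + 1}{8} = -4 + \frac{1}{8} \cdot 0 = -4 + 0 = -4$)
$-38445 - H{\left(d{\left(-4,-14 \right)},70 \right)} = -38445 - -4 = -38445 + 4 = -38441$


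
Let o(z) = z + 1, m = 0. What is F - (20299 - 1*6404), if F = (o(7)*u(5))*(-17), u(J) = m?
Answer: -13895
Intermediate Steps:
u(J) = 0
o(z) = 1 + z
F = 0 (F = ((1 + 7)*0)*(-17) = (8*0)*(-17) = 0*(-17) = 0)
F - (20299 - 1*6404) = 0 - (20299 - 1*6404) = 0 - (20299 - 6404) = 0 - 1*13895 = 0 - 13895 = -13895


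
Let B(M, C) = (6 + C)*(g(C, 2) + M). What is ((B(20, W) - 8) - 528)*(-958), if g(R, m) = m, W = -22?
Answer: 850704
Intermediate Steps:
B(M, C) = (2 + M)*(6 + C) (B(M, C) = (6 + C)*(2 + M) = (2 + M)*(6 + C))
((B(20, W) - 8) - 528)*(-958) = (((12 + 2*(-22) + 6*20 - 22*20) - 8) - 528)*(-958) = (((12 - 44 + 120 - 440) - 8) - 528)*(-958) = ((-352 - 8) - 528)*(-958) = (-360 - 528)*(-958) = -888*(-958) = 850704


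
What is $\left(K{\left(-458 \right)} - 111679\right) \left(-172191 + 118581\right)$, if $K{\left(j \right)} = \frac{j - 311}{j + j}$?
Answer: $\frac{2742076311975}{458} \approx 5.9871 \cdot 10^{9}$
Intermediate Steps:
$K{\left(j \right)} = \frac{-311 + j}{2 j}$
$\left(K{\left(-458 \right)} - 111679\right) \left(-172191 + 118581\right) = \left(\frac{-311 - 458}{2 \left(-458\right)} - 111679\right) \left(-172191 + 118581\right) = \left(\frac{1}{2} \left(- \frac{1}{458}\right) \left(-769\right) - 111679\right) \left(-53610\right) = \left(\frac{769}{916} - 111679\right) \left(-53610\right) = \left(- \frac{102297195}{916}\right) \left(-53610\right) = \frac{2742076311975}{458}$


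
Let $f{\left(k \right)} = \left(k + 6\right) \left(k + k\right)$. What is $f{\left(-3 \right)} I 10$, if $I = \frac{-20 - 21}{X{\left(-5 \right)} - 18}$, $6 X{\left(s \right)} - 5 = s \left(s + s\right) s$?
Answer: $- \frac{44280}{353} \approx -125.44$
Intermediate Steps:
$f{\left(k \right)} = 2 k \left(6 + k\right)$ ($f{\left(k \right)} = \left(6 + k\right) 2 k = 2 k \left(6 + k\right)$)
$X{\left(s \right)} = \frac{5}{6} + \frac{s^{3}}{3}$ ($X{\left(s \right)} = \frac{5}{6} + \frac{s \left(s + s\right) s}{6} = \frac{5}{6} + \frac{s 2 s s}{6} = \frac{5}{6} + \frac{2 s^{2} s}{6} = \frac{5}{6} + \frac{2 s^{3}}{6} = \frac{5}{6} + \frac{s^{3}}{3}$)
$I = \frac{246}{353}$ ($I = \frac{-20 - 21}{\left(\frac{5}{6} + \frac{\left(-5\right)^{3}}{3}\right) - 18} = - \frac{41}{\left(\frac{5}{6} + \frac{1}{3} \left(-125\right)\right) - 18} = - \frac{41}{\left(\frac{5}{6} - \frac{125}{3}\right) - 18} = - \frac{41}{- \frac{245}{6} - 18} = - \frac{41}{- \frac{353}{6}} = \left(-41\right) \left(- \frac{6}{353}\right) = \frac{246}{353} \approx 0.69688$)
$f{\left(-3 \right)} I 10 = 2 \left(-3\right) \left(6 - 3\right) \frac{246}{353} \cdot 10 = 2 \left(-3\right) 3 \cdot \frac{246}{353} \cdot 10 = \left(-18\right) \frac{246}{353} \cdot 10 = \left(- \frac{4428}{353}\right) 10 = - \frac{44280}{353}$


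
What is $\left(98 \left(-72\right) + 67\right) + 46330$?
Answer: $39341$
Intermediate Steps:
$\left(98 \left(-72\right) + 67\right) + 46330 = \left(-7056 + 67\right) + 46330 = -6989 + 46330 = 39341$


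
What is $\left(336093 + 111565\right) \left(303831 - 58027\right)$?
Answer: $110036127032$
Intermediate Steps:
$\left(336093 + 111565\right) \left(303831 - 58027\right) = 447658 \cdot 245804 = 110036127032$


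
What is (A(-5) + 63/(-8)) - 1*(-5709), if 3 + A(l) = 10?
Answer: 45665/8 ≈ 5708.1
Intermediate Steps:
A(l) = 7 (A(l) = -3 + 10 = 7)
(A(-5) + 63/(-8)) - 1*(-5709) = (7 + 63/(-8)) - 1*(-5709) = (7 - ⅛*63) + 5709 = (7 - 63/8) + 5709 = -7/8 + 5709 = 45665/8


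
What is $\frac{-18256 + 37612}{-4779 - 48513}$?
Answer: $- \frac{1613}{4441} \approx -0.36321$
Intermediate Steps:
$\frac{-18256 + 37612}{-4779 - 48513} = \frac{19356}{-53292} = 19356 \left(- \frac{1}{53292}\right) = - \frac{1613}{4441}$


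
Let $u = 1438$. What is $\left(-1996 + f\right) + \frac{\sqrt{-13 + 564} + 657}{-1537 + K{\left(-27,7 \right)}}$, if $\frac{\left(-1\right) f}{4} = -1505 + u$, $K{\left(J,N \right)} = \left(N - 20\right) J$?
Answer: $- \frac{2050065}{1186} - \frac{\sqrt{551}}{1186} \approx -1728.6$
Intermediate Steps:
$K{\left(J,N \right)} = J \left(-20 + N\right)$ ($K{\left(J,N \right)} = \left(N - 20\right) J = \left(-20 + N\right) J = J \left(-20 + N\right)$)
$f = 268$ ($f = - 4 \left(-1505 + 1438\right) = \left(-4\right) \left(-67\right) = 268$)
$\left(-1996 + f\right) + \frac{\sqrt{-13 + 564} + 657}{-1537 + K{\left(-27,7 \right)}} = \left(-1996 + 268\right) + \frac{\sqrt{-13 + 564} + 657}{-1537 - 27 \left(-20 + 7\right)} = -1728 + \frac{\sqrt{551} + 657}{-1537 - -351} = -1728 + \frac{657 + \sqrt{551}}{-1537 + 351} = -1728 + \frac{657 + \sqrt{551}}{-1186} = -1728 + \left(657 + \sqrt{551}\right) \left(- \frac{1}{1186}\right) = -1728 - \left(\frac{657}{1186} + \frac{\sqrt{551}}{1186}\right) = - \frac{2050065}{1186} - \frac{\sqrt{551}}{1186}$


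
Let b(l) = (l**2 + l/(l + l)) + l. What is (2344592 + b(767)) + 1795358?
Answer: 9458013/2 ≈ 4.7290e+6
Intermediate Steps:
b(l) = 1/2 + l + l**2 (b(l) = (l**2 + l/((2*l))) + l = (l**2 + (1/(2*l))*l) + l = (l**2 + 1/2) + l = (1/2 + l**2) + l = 1/2 + l + l**2)
(2344592 + b(767)) + 1795358 = (2344592 + (1/2 + 767 + 767**2)) + 1795358 = (2344592 + (1/2 + 767 + 588289)) + 1795358 = (2344592 + 1178113/2) + 1795358 = 5867297/2 + 1795358 = 9458013/2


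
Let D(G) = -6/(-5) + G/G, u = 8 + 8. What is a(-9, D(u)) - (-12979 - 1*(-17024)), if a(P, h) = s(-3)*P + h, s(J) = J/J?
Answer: -20259/5 ≈ -4051.8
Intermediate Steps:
s(J) = 1
u = 16
D(G) = 11/5 (D(G) = -6*(-1/5) + 1 = 6/5 + 1 = 11/5)
a(P, h) = P + h (a(P, h) = 1*P + h = P + h)
a(-9, D(u)) - (-12979 - 1*(-17024)) = (-9 + 11/5) - (-12979 - 1*(-17024)) = -34/5 - (-12979 + 17024) = -34/5 - 1*4045 = -34/5 - 4045 = -20259/5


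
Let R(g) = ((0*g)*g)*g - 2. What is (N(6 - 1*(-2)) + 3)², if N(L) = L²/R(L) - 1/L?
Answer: 54289/64 ≈ 848.27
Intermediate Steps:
R(g) = -2 (R(g) = (0*g)*g - 2 = 0*g - 2 = 0 - 2 = -2)
N(L) = -1/L - L²/2 (N(L) = L²/(-2) - 1/L = L²*(-½) - 1/L = -L²/2 - 1/L = -1/L - L²/2)
(N(6 - 1*(-2)) + 3)² = ((-2 - (6 - 1*(-2))³)/(2*(6 - 1*(-2))) + 3)² = ((-2 - (6 + 2)³)/(2*(6 + 2)) + 3)² = ((½)*(-2 - 1*8³)/8 + 3)² = ((½)*(⅛)*(-2 - 1*512) + 3)² = ((½)*(⅛)*(-2 - 512) + 3)² = ((½)*(⅛)*(-514) + 3)² = (-257/8 + 3)² = (-233/8)² = 54289/64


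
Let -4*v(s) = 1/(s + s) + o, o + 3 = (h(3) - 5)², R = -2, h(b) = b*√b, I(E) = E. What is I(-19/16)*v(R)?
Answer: 3705/256 - 285*√3/32 ≈ -0.95342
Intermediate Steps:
h(b) = b^(3/2)
o = -3 + (-5 + 3*√3)² (o = -3 + (3^(3/2) - 5)² = -3 + (3*√3 - 5)² = -3 + (-5 + 3*√3)² ≈ -2.9615)
v(s) = -49/4 - 1/(8*s) + 15*√3/2 (v(s) = -(1/(s + s) + (49 - 30*√3))/4 = -(1/(2*s) + (49 - 30*√3))/4 = -(49 + 1/(2*s) - 30*√3)/4 = -49/4 - 1/(8*s) + 15*√3/2)
I(-19/16)*v(R) = (-19/16)*((⅛)*(-1 - 98*(-2) + 60*(-2)*√3)/(-2)) = (-19*1/16)*((⅛)*(-½)*(-1 + 196 - 120*√3)) = -19*(-1)*(195 - 120*√3)/(128*2) = -19*(-195/16 + 15*√3/2)/16 = 3705/256 - 285*√3/32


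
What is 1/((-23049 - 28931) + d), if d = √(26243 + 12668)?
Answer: -51980/2701881489 - √38911/2701881489 ≈ -1.9311e-5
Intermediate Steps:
d = √38911 ≈ 197.26
1/((-23049 - 28931) + d) = 1/((-23049 - 28931) + √38911) = 1/(-51980 + √38911)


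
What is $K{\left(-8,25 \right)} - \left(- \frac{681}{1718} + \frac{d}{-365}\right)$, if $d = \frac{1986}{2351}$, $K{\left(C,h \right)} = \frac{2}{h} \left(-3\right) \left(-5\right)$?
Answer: $\frac{2356878147}{1474241570} \approx 1.5987$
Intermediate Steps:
$K{\left(C,h \right)} = \frac{30}{h}$ ($K{\left(C,h \right)} = - \frac{6}{h} \left(-5\right) = \frac{30}{h}$)
$d = \frac{1986}{2351}$ ($d = 1986 \cdot \frac{1}{2351} = \frac{1986}{2351} \approx 0.84475$)
$K{\left(-8,25 \right)} - \left(- \frac{681}{1718} + \frac{d}{-365}\right) = \frac{30}{25} - \left(- \frac{681}{1718} + \frac{1986}{2351 \left(-365\right)}\right) = 30 \cdot \frac{1}{25} - \left(\left(-681\right) \frac{1}{1718} + \frac{1986}{2351} \left(- \frac{1}{365}\right)\right) = \frac{6}{5} - \left(- \frac{681}{1718} - \frac{1986}{858115}\right) = \frac{6}{5} - - \frac{587788263}{1474241570} = \frac{6}{5} + \frac{587788263}{1474241570} = \frac{2356878147}{1474241570}$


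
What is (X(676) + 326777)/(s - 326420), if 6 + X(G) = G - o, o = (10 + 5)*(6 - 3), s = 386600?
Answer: 54567/10030 ≈ 5.4404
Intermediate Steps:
o = 45 (o = 15*3 = 45)
X(G) = -51 + G (X(G) = -6 + (G - 1*45) = -6 + (G - 45) = -6 + (-45 + G) = -51 + G)
(X(676) + 326777)/(s - 326420) = ((-51 + 676) + 326777)/(386600 - 326420) = (625 + 326777)/60180 = 327402*(1/60180) = 54567/10030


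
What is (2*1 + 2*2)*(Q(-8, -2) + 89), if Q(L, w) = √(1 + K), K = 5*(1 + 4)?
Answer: 534 + 6*√26 ≈ 564.59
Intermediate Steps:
K = 25 (K = 5*5 = 25)
Q(L, w) = √26 (Q(L, w) = √(1 + 25) = √26)
(2*1 + 2*2)*(Q(-8, -2) + 89) = (2*1 + 2*2)*(√26 + 89) = (2 + 4)*(89 + √26) = 6*(89 + √26) = 534 + 6*√26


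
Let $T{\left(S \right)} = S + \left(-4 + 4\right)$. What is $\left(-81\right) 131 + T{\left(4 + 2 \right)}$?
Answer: $-10605$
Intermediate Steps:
$T{\left(S \right)} = S$ ($T{\left(S \right)} = S + 0 = S$)
$\left(-81\right) 131 + T{\left(4 + 2 \right)} = \left(-81\right) 131 + \left(4 + 2\right) = -10611 + 6 = -10605$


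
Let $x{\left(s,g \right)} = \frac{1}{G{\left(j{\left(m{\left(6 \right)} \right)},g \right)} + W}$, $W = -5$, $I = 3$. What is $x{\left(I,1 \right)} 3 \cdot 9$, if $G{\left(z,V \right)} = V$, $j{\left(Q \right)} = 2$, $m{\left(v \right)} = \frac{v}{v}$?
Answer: $- \frac{27}{4} \approx -6.75$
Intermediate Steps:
$m{\left(v \right)} = 1$
$x{\left(s,g \right)} = \frac{1}{-5 + g}$ ($x{\left(s,g \right)} = \frac{1}{g - 5} = \frac{1}{-5 + g}$)
$x{\left(I,1 \right)} 3 \cdot 9 = \frac{1}{-5 + 1} \cdot 3 \cdot 9 = \frac{1}{-4} \cdot 3 \cdot 9 = \left(- \frac{1}{4}\right) 3 \cdot 9 = \left(- \frac{3}{4}\right) 9 = - \frac{27}{4}$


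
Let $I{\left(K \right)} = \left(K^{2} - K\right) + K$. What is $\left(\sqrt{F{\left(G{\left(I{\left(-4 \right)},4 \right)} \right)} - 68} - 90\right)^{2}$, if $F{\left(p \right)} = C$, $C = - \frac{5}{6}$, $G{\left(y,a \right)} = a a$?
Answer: $\frac{\left(540 - i \sqrt{2478}\right)^{2}}{36} \approx 8031.2 - 1493.4 i$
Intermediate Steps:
$I{\left(K \right)} = K^{2}$
$G{\left(y,a \right)} = a^{2}$
$C = - \frac{5}{6}$ ($C = \left(-5\right) \frac{1}{6} = - \frac{5}{6} \approx -0.83333$)
$F{\left(p \right)} = - \frac{5}{6}$
$\left(\sqrt{F{\left(G{\left(I{\left(-4 \right)},4 \right)} \right)} - 68} - 90\right)^{2} = \left(\sqrt{- \frac{5}{6} - 68} - 90\right)^{2} = \left(\sqrt{- \frac{413}{6}} - 90\right)^{2} = \left(\frac{i \sqrt{2478}}{6} - 90\right)^{2} = \left(-90 + \frac{i \sqrt{2478}}{6}\right)^{2}$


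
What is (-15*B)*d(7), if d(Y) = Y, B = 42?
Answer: -4410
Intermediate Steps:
(-15*B)*d(7) = -15*42*7 = -630*7 = -4410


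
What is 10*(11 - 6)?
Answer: 50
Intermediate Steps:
10*(11 - 6) = 10*5 = 50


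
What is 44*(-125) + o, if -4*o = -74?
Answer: -10963/2 ≈ -5481.5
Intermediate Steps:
o = 37/2 (o = -1/4*(-74) = 37/2 ≈ 18.500)
44*(-125) + o = 44*(-125) + 37/2 = -5500 + 37/2 = -10963/2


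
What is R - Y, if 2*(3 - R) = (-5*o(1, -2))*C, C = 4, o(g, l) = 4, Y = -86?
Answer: 129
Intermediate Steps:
R = 43 (R = 3 - (-5*4)*4/2 = 3 - (-10)*4 = 3 - ½*(-80) = 3 + 40 = 43)
R - Y = 43 - 1*(-86) = 43 + 86 = 129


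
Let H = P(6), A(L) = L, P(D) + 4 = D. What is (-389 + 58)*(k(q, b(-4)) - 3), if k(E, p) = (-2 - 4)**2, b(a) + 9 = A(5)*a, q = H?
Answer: -10923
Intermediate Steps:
P(D) = -4 + D
H = 2 (H = -4 + 6 = 2)
q = 2
b(a) = -9 + 5*a
k(E, p) = 36 (k(E, p) = (-6)**2 = 36)
(-389 + 58)*(k(q, b(-4)) - 3) = (-389 + 58)*(36 - 3) = -331*33 = -10923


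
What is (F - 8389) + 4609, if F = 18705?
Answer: 14925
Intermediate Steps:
(F - 8389) + 4609 = (18705 - 8389) + 4609 = 10316 + 4609 = 14925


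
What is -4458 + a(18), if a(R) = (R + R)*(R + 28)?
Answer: -2802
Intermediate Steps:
a(R) = 2*R*(28 + R) (a(R) = (2*R)*(28 + R) = 2*R*(28 + R))
-4458 + a(18) = -4458 + 2*18*(28 + 18) = -4458 + 2*18*46 = -4458 + 1656 = -2802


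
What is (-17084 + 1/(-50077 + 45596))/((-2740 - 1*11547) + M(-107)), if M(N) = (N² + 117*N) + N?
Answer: 76553405/69294184 ≈ 1.1048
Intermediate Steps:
M(N) = N² + 118*N
(-17084 + 1/(-50077 + 45596))/((-2740 - 1*11547) + M(-107)) = (-17084 + 1/(-50077 + 45596))/((-2740 - 1*11547) - 107*(118 - 107)) = (-17084 + 1/(-4481))/((-2740 - 11547) - 107*11) = (-17084 - 1/4481)/(-14287 - 1177) = -76553405/4481/(-15464) = -76553405/4481*(-1/15464) = 76553405/69294184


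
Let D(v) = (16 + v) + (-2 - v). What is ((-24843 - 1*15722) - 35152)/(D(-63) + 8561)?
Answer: -75717/8575 ≈ -8.8300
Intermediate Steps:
D(v) = 14
((-24843 - 1*15722) - 35152)/(D(-63) + 8561) = ((-24843 - 1*15722) - 35152)/(14 + 8561) = ((-24843 - 15722) - 35152)/8575 = (-40565 - 35152)*(1/8575) = -75717*1/8575 = -75717/8575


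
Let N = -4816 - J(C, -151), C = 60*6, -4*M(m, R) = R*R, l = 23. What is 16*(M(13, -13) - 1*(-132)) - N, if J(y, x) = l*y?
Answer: 14532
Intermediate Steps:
M(m, R) = -R²/4 (M(m, R) = -R*R/4 = -R²/4)
C = 360
J(y, x) = 23*y
N = -13096 (N = -4816 - 23*360 = -4816 - 1*8280 = -4816 - 8280 = -13096)
16*(M(13, -13) - 1*(-132)) - N = 16*(-¼*(-13)² - 1*(-132)) - 1*(-13096) = 16*(-¼*169 + 132) + 13096 = 16*(-169/4 + 132) + 13096 = 16*(359/4) + 13096 = 1436 + 13096 = 14532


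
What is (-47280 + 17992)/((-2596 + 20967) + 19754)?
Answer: -29288/38125 ≈ -0.76821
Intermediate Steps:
(-47280 + 17992)/((-2596 + 20967) + 19754) = -29288/(18371 + 19754) = -29288/38125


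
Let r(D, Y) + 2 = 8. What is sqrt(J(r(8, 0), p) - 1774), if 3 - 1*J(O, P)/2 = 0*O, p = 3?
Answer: 2*I*sqrt(442) ≈ 42.048*I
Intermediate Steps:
r(D, Y) = 6 (r(D, Y) = -2 + 8 = 6)
J(O, P) = 6 (J(O, P) = 6 - 0*O = 6 - 2*0 = 6 + 0 = 6)
sqrt(J(r(8, 0), p) - 1774) = sqrt(6 - 1774) = sqrt(-1768) = 2*I*sqrt(442)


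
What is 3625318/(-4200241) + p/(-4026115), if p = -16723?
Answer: -854453326431/994744311395 ≈ -0.85897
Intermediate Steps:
3625318/(-4200241) + p/(-4026115) = 3625318/(-4200241) - 16723/(-4026115) = 3625318*(-1/4200241) - 16723*(-1/4026115) = -213254/247073 + 16723/4026115 = -854453326431/994744311395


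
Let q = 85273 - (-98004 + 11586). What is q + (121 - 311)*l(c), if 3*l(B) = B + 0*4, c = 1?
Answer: 514883/3 ≈ 1.7163e+5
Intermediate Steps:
l(B) = B/3 (l(B) = (B + 0*4)/3 = (B + 0)/3 = B/3)
q = 171691 (q = 85273 - 1*(-86418) = 85273 + 86418 = 171691)
q + (121 - 311)*l(c) = 171691 + (121 - 311)*((⅓)*1) = 171691 - 190*⅓ = 171691 - 190/3 = 514883/3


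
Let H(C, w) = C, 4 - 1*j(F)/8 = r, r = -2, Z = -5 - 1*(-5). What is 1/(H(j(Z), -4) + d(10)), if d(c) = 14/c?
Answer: 5/247 ≈ 0.020243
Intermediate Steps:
Z = 0 (Z = -5 + 5 = 0)
j(F) = 48 (j(F) = 32 - 8*(-2) = 32 + 16 = 48)
1/(H(j(Z), -4) + d(10)) = 1/(48 + 14/10) = 1/(48 + 14*(⅒)) = 1/(48 + 7/5) = 1/(247/5) = 5/247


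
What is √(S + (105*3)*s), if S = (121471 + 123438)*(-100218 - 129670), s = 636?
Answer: 2*I*√14075359963 ≈ 2.3728e+5*I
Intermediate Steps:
S = -56301640192 (S = 244909*(-229888) = -56301640192)
√(S + (105*3)*s) = √(-56301640192 + (105*3)*636) = √(-56301640192 + 315*636) = √(-56301640192 + 200340) = √(-56301439852) = 2*I*√14075359963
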